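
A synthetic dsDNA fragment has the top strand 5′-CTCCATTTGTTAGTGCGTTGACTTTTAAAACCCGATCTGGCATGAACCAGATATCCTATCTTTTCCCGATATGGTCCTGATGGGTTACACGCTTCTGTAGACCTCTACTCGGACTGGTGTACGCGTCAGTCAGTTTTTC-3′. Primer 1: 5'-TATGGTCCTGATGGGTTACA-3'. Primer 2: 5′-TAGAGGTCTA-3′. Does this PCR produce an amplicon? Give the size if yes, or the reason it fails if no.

Primer 1 (TATGGTCCTGATGGGTTACA) matches the top strand at positions 70–89; it acts as a forward primer.
Primer 2's reverse complement is TAGACCTCTA, matching the top strand at positions 98–107; it acts as a reverse primer.
The 3' ends face each other across positions 70–107, giving a 38 bp product.

Yes — a 38 bp product.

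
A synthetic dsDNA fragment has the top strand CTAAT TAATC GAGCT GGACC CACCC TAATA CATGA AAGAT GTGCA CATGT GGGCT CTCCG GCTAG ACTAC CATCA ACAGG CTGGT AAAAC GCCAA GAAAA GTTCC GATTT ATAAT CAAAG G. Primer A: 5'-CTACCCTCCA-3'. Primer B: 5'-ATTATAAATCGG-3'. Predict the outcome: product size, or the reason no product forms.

No product — primer A has no binding site in the template.

Primer A (CTACCCTCCA) does not match the top strand, and its reverse complement TGGAGGGTAG does not match either.
With no annealing site for primer A, no amplification occurs.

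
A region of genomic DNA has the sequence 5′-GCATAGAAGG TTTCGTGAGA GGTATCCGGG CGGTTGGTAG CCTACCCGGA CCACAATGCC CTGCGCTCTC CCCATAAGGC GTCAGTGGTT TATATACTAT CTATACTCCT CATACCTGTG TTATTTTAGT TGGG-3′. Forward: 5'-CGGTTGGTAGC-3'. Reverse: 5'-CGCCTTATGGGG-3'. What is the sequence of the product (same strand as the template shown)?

Forward primer CGGTTGGTAGC is found on the top strand at positions 31–41.
Taking the reverse complement of CGCCTTATGGGG gives CCCCATAAGGCG, found at positions 70–81 on the template; the primer anneals here to the top strand with its 3' end pointing upstream.
The product is the template from position 31 through 81 (51 bp).

5'-CGGTTGGTAGCCTACCCGGACCACAATGCCCTGCGCTCTCCCCATAAGGCG-3'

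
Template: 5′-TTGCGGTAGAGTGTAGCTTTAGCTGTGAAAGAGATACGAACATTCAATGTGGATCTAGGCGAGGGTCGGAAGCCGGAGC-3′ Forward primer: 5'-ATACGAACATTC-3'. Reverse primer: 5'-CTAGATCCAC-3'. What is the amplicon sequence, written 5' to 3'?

The forward primer matches the template at positions 34–45.
Taking the reverse complement of CTAGATCCAC gives GTGGATCTAG, found at positions 49–58 on the template; the primer anneals here to the top strand with its 3' end pointing upstream.
The product is the template from position 34 through 58 (25 bp).

5'-ATACGAACATTCAATGTGGATCTAG-3'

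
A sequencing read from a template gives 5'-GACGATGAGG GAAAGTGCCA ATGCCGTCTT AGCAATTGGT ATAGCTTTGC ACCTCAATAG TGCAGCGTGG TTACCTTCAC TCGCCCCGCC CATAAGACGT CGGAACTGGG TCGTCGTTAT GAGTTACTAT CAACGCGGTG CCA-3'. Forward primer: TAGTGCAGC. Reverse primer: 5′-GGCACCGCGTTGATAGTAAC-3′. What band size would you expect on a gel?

85 bp

The forward primer matches the template at positions 58–66.
The reverse primer's reverse complement is GTTACTATCAACGCGGTGCC, which matches the template at positions 123–142.
Product length = (reverse-primer end) − (forward-primer start) + 1 = 142 − 58 + 1 = 85 bp.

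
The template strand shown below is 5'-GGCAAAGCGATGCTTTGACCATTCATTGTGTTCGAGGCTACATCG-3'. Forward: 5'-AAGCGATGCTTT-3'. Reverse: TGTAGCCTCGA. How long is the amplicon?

38 bp

Forward primer AAGCGATGCTTT is found on the top strand at positions 5–16.
Reverse complement of the reverse primer: TCGAGGCTACA. This occurs on the top strand at positions 32–42.
Amplicon spans positions 5–42: 38 bp.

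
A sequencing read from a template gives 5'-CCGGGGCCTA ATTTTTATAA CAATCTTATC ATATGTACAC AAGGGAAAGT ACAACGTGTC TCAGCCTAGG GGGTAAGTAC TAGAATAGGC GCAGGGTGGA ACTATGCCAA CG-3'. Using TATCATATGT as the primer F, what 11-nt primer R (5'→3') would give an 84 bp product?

The forward primer binds at positions 27–36, so an 84 bp product ends at position 27 + 84 − 1 = 110.
The reverse primer anneals to the top strand over positions 100–110, i.e. to AACTATGCCAA.
Its sequence written 5'→3' is the reverse complement: TTGGCATAGTT.

5'-TTGGCATAGTT-3'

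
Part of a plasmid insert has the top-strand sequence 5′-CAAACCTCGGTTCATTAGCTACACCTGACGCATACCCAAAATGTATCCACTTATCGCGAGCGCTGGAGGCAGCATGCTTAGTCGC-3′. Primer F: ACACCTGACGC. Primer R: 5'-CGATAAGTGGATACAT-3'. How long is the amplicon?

The forward primer matches the template at positions 21–31.
Reverse complement of the reverse primer: ATGTATCCACTTATCG. This occurs on the top strand at positions 41–56.
Product length = (reverse-primer end) − (forward-primer start) + 1 = 56 − 21 + 1 = 36 bp.

36 bp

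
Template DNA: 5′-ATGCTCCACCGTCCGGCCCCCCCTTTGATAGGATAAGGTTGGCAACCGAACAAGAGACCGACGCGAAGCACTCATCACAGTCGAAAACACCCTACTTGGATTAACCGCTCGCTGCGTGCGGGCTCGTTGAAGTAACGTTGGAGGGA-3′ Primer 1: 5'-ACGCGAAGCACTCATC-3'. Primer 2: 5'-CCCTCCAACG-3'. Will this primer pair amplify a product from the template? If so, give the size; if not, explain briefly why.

Yes — an 85 bp product.

Primer 1 (ACGCGAAGCACTCATC) matches the top strand at positions 61–76; it acts as a forward primer.
Primer 2's reverse complement is CGTTGGAGGG, matching the top strand at positions 136–145; it acts as a reverse primer.
The 3' ends face each other across positions 61–145, giving an 85 bp product.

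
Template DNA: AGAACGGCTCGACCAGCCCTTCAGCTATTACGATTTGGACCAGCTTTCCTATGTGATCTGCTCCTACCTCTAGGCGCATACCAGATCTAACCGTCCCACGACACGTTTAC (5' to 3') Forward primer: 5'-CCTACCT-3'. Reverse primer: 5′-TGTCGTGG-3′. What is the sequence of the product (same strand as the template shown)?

The forward primer matches the template at positions 63–69.
The reverse primer's reverse complement is CCACGACA, which matches the template at positions 96–103.
The product is the template from position 63 through 103 (41 bp).

5'-CCTACCTCTAGGCGCATACCAGATCTAACCGTCCCACGACA-3'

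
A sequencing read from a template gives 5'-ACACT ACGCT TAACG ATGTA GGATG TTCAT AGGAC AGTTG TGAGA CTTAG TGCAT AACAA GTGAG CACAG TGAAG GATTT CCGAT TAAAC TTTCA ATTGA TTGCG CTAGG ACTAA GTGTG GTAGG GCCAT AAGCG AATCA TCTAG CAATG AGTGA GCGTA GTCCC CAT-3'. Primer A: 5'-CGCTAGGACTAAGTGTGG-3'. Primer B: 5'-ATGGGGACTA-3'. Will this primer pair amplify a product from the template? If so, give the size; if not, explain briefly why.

Yes — a 65 bp product.

Primer A (CGCTAGGACTAAGTGTGG) matches the top strand at positions 104–121; it acts as a forward primer.
Primer B's reverse complement is TAGTCCCCAT, matching the top strand at positions 159–168; it acts as a reverse primer.
The 3' ends face each other across positions 104–168, giving a 65 bp product.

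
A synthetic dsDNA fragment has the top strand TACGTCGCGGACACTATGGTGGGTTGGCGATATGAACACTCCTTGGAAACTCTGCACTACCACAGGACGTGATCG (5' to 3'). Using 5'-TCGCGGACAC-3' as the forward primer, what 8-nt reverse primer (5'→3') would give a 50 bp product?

The forward primer binds at positions 5–14, so a 50 bp product ends at position 5 + 50 − 1 = 54.
The reverse primer anneals to the top strand over positions 47–54, i.e. to AAACTCTG.
Its sequence written 5'→3' is the reverse complement: CAGAGTTT.

5'-CAGAGTTT-3'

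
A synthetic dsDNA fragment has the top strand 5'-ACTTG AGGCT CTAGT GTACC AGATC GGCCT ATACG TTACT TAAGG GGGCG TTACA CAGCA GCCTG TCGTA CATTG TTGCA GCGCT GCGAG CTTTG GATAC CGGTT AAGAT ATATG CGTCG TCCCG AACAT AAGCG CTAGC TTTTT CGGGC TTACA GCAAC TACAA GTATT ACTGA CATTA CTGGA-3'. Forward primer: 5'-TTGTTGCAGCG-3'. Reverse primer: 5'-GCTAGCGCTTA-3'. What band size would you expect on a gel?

68 bp

The forward primer matches the template at positions 73–83.
The reverse primer's reverse complement is TAAGCGCTAGC, which matches the template at positions 130–140.
Product length = (reverse-primer end) − (forward-primer start) + 1 = 140 − 73 + 1 = 68 bp.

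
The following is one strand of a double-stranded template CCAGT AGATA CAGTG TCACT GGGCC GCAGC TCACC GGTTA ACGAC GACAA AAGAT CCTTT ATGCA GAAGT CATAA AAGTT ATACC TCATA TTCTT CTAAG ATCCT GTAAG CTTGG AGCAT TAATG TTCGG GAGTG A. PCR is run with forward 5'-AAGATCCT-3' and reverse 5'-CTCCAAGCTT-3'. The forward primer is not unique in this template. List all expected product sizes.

The forward primer AAGATCCT matches the top strand at positions 51–58, 98–105.
The reverse primer's reverse complement is AAGCTTGGAG, matching at positions 108–117.
Each forward site pairs with the reverse site to give a product ending at position 117: sizes 67, 20 bp.

67 bp, 20 bp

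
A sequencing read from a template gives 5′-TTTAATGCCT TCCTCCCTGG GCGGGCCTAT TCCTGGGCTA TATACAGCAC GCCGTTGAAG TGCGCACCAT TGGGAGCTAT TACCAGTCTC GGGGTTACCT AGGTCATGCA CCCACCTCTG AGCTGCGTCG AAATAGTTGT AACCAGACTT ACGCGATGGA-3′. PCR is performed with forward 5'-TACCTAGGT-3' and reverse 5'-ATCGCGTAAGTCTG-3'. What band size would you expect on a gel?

62 bp

Scanning the template, TACCTAGGT occurs at positions 96–104; this primer anneals to the bottom strand there with its 3' end pointing downstream.
Taking the reverse complement of ATCGCGTAAGTCTG gives CAGACTTACGCGAT, found at positions 144–157 on the template; the primer anneals here to the top strand with its 3' end pointing upstream.
Product length = (reverse-primer end) − (forward-primer start) + 1 = 157 − 96 + 1 = 62 bp.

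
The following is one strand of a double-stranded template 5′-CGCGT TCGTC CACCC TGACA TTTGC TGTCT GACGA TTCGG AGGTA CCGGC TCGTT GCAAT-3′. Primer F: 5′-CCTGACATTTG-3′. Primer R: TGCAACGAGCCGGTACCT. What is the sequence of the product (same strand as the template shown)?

Forward primer CCTGACATTTG is found on the top strand at positions 14–24.
Reverse complement of the reverse primer: AGGTACCGGCTCGTTGCA. This occurs on the top strand at positions 41–58.
The product is the template from position 14 through 58 (45 bp).

5'-CCTGACATTTGCTGTCTGACGATTCGGAGGTACCGGCTCGTTGCA-3'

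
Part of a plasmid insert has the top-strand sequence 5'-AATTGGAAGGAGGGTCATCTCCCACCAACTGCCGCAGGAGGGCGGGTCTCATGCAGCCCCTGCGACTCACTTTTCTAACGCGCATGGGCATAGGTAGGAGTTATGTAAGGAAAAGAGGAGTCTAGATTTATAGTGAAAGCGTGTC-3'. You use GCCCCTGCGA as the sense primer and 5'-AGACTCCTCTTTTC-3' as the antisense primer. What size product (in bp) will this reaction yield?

68 bp

Forward primer GCCCCTGCGA is found on the top strand at positions 56–65.
Taking the reverse complement of AGACTCCTCTTTTC gives GAAAAGAGGAGTCT, found at positions 110–123 on the template; the primer anneals here to the top strand with its 3' end pointing upstream.
The product runs from position 56 to position 123, so its length is 123 − 56 + 1 = 68 bp.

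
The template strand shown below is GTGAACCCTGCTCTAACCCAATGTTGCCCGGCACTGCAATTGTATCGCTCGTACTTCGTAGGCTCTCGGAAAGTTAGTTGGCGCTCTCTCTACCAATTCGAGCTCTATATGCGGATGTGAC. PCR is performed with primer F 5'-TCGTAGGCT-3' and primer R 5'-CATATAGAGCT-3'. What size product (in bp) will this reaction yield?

56 bp

Scanning the template, TCGTAGGCT occurs at positions 56–64; this primer anneals to the bottom strand there with its 3' end pointing downstream.
The reverse primer's reverse complement is AGCTCTATATG, which matches the template at positions 101–111.
Amplicon spans positions 56–111: 56 bp.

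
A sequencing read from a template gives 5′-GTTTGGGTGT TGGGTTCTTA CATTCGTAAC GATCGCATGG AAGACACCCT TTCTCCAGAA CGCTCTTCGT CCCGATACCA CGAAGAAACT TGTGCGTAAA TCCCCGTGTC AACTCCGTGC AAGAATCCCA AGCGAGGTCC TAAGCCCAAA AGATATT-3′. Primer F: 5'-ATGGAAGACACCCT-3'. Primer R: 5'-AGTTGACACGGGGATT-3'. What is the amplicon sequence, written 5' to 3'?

5'-ATGGAAGACACCCTTTCTCCAGAACGCTCTTCGTCCCGATACCACGAAGAAACTTGTGCGTAAATCCCCGTGTCAACT-3'

Forward primer ATGGAAGACACCCT is found on the top strand at positions 37–50.
Taking the reverse complement of AGTTGACACGGGGATT gives AATCCCCGTGTCAACT, found at positions 99–114 on the template; the primer anneals here to the top strand with its 3' end pointing upstream.
The product is the template from position 37 through 114 (78 bp).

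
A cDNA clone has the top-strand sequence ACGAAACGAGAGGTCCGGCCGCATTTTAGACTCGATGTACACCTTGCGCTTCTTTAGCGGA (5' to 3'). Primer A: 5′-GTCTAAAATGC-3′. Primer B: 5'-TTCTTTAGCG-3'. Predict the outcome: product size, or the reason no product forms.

No product — the primers' 3' ends point away from each other.

Primer A (GTCTAAAATGC) has reverse complement GCATTTTAGAC, which matches the top strand at positions 21–31; primer A anneals to the top strand there with its 3' end pointing upstream toward position 21.
Primer B (TTCTTTAGCG) matches the top strand directly at positions 50–59; it anneals to the bottom strand with its 3' end pointing downstream toward position 59.
The 3' ends diverge (primer A extends toward position 1, primer B toward position 61), so the primers never converge on a shared product.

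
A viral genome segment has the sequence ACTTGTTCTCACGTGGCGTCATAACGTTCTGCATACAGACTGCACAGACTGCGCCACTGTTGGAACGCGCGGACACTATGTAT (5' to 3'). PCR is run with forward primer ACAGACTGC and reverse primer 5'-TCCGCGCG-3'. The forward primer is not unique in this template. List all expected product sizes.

39 bp, 30 bp

The forward primer ACAGACTGC matches the top strand at positions 35–43, 44–52.
The reverse primer's reverse complement is CGCGCGGA, matching at positions 66–73.
Each forward site pairs with the reverse site to give a product ending at position 73: sizes 39, 30 bp.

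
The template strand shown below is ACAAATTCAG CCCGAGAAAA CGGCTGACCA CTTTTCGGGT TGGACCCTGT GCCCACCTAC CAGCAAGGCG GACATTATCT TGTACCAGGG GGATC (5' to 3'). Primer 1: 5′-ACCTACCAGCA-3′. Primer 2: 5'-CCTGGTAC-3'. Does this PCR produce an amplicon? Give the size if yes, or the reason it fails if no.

Primer 1 (ACCTACCAGCA) matches the top strand at positions 55–65; it acts as a forward primer.
Primer 2's reverse complement is GTACCAGG, matching the top strand at positions 82–89; it acts as a reverse primer.
The 3' ends face each other across positions 55–89, giving a 35 bp product.

Yes — a 35 bp product.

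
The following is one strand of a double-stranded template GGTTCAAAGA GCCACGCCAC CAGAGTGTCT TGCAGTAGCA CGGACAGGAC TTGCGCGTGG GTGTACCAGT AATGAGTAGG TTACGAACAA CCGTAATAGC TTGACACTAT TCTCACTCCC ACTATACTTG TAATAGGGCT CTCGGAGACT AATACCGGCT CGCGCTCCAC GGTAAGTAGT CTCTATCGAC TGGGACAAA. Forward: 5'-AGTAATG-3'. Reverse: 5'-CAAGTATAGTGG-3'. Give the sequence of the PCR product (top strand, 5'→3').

5'-AGTAATGAGTAGGTTACGAACAACCGTAATAGCTTGACACTATTCTCACTCCCACTATACTTG-3'

Scanning the template, AGTAATG occurs at positions 68–74; this primer anneals to the bottom strand there with its 3' end pointing downstream.
Taking the reverse complement of CAAGTATAGTGG gives CCACTATACTTG, found at positions 119–130 on the template; the primer anneals here to the top strand with its 3' end pointing upstream.
The product is the template from position 68 through 130 (63 bp).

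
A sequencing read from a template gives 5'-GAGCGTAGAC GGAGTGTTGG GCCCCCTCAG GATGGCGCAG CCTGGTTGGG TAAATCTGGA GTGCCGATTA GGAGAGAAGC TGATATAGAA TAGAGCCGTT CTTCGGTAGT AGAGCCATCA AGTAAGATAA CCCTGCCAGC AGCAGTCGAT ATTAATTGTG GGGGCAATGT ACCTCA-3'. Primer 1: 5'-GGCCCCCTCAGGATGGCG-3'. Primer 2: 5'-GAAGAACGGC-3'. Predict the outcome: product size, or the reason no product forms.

Primer 1 (GGCCCCCTCAGGATGGCG) matches the top strand at positions 20–37; it acts as a forward primer.
Primer 2's reverse complement is GCCGTTCTTC, matching the top strand at positions 95–104; it acts as a reverse primer.
The 3' ends face each other across positions 20–104, giving an 85 bp product.

Yes — an 85 bp product.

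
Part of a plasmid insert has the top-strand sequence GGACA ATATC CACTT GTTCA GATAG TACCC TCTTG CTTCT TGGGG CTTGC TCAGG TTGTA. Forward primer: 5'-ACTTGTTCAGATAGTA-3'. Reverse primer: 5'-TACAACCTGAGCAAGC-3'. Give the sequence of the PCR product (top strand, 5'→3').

The forward primer matches the template at positions 12–27.
Reverse complement of the reverse primer: GCTTGCTCAGGTTGTA. This occurs on the top strand at positions 45–60.
The product is the template from position 12 through 60 (49 bp).

5'-ACTTGTTCAGATAGTACCCTCTTGCTTCTTGGGGCTTGCTCAGGTTGTA-3'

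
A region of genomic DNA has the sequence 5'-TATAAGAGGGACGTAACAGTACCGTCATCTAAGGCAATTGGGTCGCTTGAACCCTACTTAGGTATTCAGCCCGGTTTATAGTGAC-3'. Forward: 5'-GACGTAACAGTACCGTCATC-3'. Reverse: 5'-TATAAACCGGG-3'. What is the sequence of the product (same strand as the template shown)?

Forward primer GACGTAACAGTACCGTCATC is found on the top strand at positions 10–29.
The reverse primer's reverse complement is CCCGGTTTATA, which matches the template at positions 70–80.
The product is the template from position 10 through 80 (71 bp).

5'-GACGTAACAGTACCGTCATCTAAGGCAATTGGGTCGCTTGAACCCTACTTAGGTATTCAGCCCGGTTTATA-3'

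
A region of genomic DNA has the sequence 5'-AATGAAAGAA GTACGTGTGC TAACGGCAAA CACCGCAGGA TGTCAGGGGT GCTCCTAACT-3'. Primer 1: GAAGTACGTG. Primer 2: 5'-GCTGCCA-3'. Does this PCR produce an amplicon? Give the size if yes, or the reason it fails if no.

No product — primer 2 has no binding site in the template.

Primer 2 (GCTGCCA) does not match the top strand, and its reverse complement TGGCAGC does not match either.
With no annealing site for primer 2, no amplification occurs.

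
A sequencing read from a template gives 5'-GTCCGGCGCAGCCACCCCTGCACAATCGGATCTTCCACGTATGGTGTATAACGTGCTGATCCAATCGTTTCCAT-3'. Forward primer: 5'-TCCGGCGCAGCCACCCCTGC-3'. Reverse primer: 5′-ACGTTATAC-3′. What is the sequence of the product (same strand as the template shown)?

Forward primer TCCGGCGCAGCCACCCCTGC is found on the top strand at positions 2–21.
Reverse complement of the reverse primer: GTATAACGT. This occurs on the top strand at positions 46–54.
The product is the template from position 2 through 54 (53 bp).

5'-TCCGGCGCAGCCACCCCTGCACAATCGGATCTTCCACGTATGGTGTATAACGT-3'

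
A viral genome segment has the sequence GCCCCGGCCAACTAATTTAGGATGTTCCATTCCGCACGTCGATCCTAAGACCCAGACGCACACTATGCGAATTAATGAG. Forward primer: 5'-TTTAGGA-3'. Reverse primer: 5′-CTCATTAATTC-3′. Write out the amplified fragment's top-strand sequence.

5'-TTTAGGATGTTCCATTCCGCACGTCGATCCTAAGACCCAGACGCACACTATGCGAATTAATGAG-3'

The forward primer matches the template at positions 16–22.
The reverse primer's reverse complement is GAATTAATGAG, which matches the template at positions 69–79.
The product is the template from position 16 through 79 (64 bp).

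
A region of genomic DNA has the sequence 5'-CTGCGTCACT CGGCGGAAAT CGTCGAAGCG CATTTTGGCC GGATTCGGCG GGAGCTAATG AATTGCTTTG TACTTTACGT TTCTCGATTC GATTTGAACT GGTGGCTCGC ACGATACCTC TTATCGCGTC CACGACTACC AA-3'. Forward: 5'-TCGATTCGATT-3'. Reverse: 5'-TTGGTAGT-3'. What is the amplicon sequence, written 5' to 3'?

5'-TCGATTCGATTTGAACTGGTGGCTCGCACGATACCTCTTATCGCGTCCACGACTACCAA-3'

The forward primer matches the template at positions 84–94.
The reverse primer's reverse complement is ACTACCAA, which matches the template at positions 135–142.
The product is the template from position 84 through 142 (59 bp).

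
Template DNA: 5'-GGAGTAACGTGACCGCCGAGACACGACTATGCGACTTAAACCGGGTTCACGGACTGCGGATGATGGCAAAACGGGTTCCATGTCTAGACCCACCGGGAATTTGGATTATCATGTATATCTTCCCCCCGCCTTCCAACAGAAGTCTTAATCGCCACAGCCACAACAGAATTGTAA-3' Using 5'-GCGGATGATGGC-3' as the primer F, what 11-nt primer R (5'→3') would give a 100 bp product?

The forward primer binds at positions 56–67, so a 100 bp product ends at position 56 + 100 − 1 = 155.
The reverse primer anneals to the top strand over positions 145–155, i.e. to TTAATCGCCAC.
Its sequence written 5'→3' is the reverse complement: GTGGCGATTAA.

5'-GTGGCGATTAA-3'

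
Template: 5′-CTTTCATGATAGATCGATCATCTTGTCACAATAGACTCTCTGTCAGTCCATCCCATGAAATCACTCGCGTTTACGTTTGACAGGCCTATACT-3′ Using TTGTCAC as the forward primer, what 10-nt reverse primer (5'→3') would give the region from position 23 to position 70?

5'-ACGCGAGTGA-3'

The product's 3' end on the top strand is position 70.
The reverse primer anneals to the top strand over positions 61–70, i.e. to TCACTCGCGT.
Its sequence written 5'→3' is the reverse complement: ACGCGAGTGA.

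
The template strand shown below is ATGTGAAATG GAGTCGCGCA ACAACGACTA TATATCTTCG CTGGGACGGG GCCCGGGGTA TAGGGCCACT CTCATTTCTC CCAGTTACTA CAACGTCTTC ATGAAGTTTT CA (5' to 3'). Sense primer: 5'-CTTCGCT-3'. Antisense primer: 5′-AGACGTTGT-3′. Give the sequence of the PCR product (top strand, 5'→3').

5'-CTTCGCTGGGACGGGGCCCGGGGTATAGGGCCACTCTCATTTCTCCCAGTTACTACAACGTCT-3'

Forward primer CTTCGCT is found on the top strand at positions 36–42.
The reverse primer's reverse complement is ACAACGTCT, which matches the template at positions 90–98.
The product is the template from position 36 through 98 (63 bp).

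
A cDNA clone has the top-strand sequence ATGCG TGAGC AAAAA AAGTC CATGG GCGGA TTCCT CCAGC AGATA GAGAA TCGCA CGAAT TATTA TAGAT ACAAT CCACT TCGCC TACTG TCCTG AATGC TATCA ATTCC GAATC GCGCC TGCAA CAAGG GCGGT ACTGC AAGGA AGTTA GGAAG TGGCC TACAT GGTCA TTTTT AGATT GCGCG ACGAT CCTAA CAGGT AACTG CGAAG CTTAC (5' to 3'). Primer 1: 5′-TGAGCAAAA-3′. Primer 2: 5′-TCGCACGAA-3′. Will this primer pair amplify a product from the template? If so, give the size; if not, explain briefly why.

No product — both primers anneal to the same strand and extend in the same direction.

Primer 1 (TGAGCAAAA) matches the top strand at positions 6–14 (3' end points downstream).
Primer 2 (TCGCACGAA) also matches the top strand directly, at positions 51–59 — its reverse complement TTCGTGCGA is not present.
Both primers anneal to the bottom strand with 3' ends pointing the same way, so neither can prime synthesis back toward the other.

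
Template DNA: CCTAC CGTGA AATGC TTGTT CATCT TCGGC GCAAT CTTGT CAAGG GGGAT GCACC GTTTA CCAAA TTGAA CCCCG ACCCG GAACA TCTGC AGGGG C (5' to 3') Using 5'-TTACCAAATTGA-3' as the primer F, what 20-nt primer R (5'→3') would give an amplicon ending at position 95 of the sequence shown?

5'-CCCCTGCAGATGTTCCGGGT-3'

The forward primer binds at positions 58–69; the product's 3' end on the top strand is position 95.
The reverse primer anneals to the top strand over positions 76–95, i.e. to ACCCGGAACATCTGCAGGGG.
Its sequence written 5'→3' is the reverse complement: CCCCTGCAGATGTTCCGGGT.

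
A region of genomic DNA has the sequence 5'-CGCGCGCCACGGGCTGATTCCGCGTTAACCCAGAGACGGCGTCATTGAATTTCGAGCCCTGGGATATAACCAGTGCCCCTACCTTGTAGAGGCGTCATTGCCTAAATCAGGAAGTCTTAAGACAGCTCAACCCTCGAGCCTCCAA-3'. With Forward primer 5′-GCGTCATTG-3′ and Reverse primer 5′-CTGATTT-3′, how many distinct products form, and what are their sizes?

Two products: 72 bp, 19 bp

The forward primer GCGTCATTG matches the top strand at positions 39–47, 92–100.
The reverse primer's reverse complement is AAATCAG, matching at positions 104–110.
Each forward site pairs with the reverse site to give a product ending at position 110: sizes 72, 19 bp.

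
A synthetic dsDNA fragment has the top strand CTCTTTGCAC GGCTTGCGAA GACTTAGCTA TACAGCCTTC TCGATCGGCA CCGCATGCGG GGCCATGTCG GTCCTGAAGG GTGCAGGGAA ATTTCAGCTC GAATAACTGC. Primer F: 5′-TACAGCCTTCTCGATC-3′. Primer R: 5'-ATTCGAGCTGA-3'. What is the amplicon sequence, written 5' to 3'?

Forward primer TACAGCCTTCTCGATC is found on the top strand at positions 31–46.
Reverse complement of the reverse primer: TCAGCTCGAAT. This occurs on the top strand at positions 94–104.
The product is the template from position 31 through 104 (74 bp).

5'-TACAGCCTTCTCGATCGGCACCGCATGCGGGGCCATGTCGGTCCTGAAGGGTGCAGGGAAATTTCAGCTCGAAT-3'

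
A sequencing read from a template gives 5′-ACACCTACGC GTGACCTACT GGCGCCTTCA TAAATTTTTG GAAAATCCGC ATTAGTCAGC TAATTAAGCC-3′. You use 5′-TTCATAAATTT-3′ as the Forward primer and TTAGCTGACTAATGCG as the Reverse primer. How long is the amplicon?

37 bp

Forward primer TTCATAAATTT is found on the top strand at positions 27–37.
The reverse primer's reverse complement is CGCATTAGTCAGCTAA, which matches the template at positions 48–63.
Product length = (reverse-primer end) − (forward-primer start) + 1 = 63 − 27 + 1 = 37 bp.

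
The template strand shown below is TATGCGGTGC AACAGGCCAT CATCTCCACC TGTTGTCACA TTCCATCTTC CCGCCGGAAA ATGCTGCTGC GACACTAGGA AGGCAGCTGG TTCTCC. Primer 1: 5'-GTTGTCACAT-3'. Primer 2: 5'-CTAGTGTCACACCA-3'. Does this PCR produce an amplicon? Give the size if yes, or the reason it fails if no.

Primer 2 (CTAGTGTCACACCA) does not match the top strand, and its reverse complement TGGTGTGACACTAG does not match either.
With no annealing site for primer 2, no amplification occurs.

No product — primer 2 has no binding site in the template.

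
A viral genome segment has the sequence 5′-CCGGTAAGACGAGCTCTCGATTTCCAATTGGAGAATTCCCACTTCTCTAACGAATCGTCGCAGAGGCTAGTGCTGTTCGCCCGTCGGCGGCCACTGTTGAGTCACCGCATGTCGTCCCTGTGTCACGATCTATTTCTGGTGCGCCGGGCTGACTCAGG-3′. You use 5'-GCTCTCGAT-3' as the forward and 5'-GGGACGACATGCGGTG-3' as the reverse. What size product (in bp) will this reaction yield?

106 bp

Forward primer GCTCTCGAT is found on the top strand at positions 13–21.
Taking the reverse complement of GGGACGACATGCGGTG gives CACCGCATGTCGTCCC, found at positions 103–118 on the template; the primer anneals here to the top strand with its 3' end pointing upstream.
Amplicon spans positions 13–118: 106 bp.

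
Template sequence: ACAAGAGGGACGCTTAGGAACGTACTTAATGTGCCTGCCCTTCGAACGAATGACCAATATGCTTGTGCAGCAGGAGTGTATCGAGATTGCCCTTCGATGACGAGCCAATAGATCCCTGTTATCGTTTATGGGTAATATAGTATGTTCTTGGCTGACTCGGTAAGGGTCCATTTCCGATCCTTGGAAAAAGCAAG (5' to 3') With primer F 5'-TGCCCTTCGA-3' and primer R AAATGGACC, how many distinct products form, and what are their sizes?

The forward primer TGCCCTTCGA matches the top strand at positions 36–45, 88–97.
The reverse primer's reverse complement is GGTCCATTT, matching at positions 165–173.
Each forward site pairs with the reverse site to give a product ending at position 173: sizes 138, 86 bp.

Two products: 138 bp, 86 bp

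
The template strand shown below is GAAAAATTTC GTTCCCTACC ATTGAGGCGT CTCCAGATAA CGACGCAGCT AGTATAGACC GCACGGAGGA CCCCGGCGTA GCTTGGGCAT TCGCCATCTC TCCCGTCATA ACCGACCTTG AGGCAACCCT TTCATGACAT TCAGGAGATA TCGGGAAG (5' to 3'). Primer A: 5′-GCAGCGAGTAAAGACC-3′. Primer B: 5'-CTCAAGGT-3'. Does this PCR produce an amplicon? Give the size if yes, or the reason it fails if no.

No product — primer A has no binding site in the template.

Primer A (GCAGCGAGTAAAGACC) does not match the top strand, and its reverse complement GGTCTTTACTCGCTGC does not match either.
With no annealing site for primer A, no amplification occurs.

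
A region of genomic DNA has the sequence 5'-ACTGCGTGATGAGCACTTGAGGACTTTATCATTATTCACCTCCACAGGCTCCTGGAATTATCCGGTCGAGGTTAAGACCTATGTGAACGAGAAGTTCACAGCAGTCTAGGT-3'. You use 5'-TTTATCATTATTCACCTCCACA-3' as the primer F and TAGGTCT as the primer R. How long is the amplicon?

57 bp

The forward primer matches the template at positions 25–46.
Taking the reverse complement of TAGGTCT gives AGACCTA, found at positions 75–81 on the template; the primer anneals here to the top strand with its 3' end pointing upstream.
Amplicon spans positions 25–81: 57 bp.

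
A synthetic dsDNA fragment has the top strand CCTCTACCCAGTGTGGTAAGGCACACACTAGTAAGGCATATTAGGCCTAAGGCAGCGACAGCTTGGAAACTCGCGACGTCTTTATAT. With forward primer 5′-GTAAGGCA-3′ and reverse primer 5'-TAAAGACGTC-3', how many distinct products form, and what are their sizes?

Two products: 69 bp, 54 bp

The forward primer GTAAGGCA matches the top strand at positions 16–23, 31–38.
The reverse primer's reverse complement is GACGTCTTTA, matching at positions 75–84.
Each forward site pairs with the reverse site to give a product ending at position 84: sizes 69, 54 bp.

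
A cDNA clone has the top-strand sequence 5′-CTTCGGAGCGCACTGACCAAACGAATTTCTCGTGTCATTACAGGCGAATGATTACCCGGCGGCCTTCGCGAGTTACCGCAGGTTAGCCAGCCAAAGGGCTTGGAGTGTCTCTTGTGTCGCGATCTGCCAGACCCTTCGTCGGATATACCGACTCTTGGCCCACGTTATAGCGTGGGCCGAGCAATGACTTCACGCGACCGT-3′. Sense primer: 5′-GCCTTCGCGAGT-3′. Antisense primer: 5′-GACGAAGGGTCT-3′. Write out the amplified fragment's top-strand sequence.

Forward primer GCCTTCGCGAGT is found on the top strand at positions 62–73.
The reverse primer's reverse complement is AGACCCTTCGTC, which matches the template at positions 129–140.
The product is the template from position 62 through 140 (79 bp).

5'-GCCTTCGCGAGTTACCGCAGGTTAGCCAGCCAAAGGGCTTGGAGTGTCTCTTGTGTCGCGATCTGCCAGACCCTTCGTC-3'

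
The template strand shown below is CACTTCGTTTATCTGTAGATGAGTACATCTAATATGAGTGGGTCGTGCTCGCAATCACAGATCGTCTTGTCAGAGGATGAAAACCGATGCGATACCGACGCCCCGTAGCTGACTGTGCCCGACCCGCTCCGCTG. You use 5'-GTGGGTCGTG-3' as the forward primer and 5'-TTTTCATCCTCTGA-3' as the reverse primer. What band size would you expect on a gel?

46 bp

The forward primer matches the template at positions 38–47.
Reverse complement of the reverse primer: TCAGAGGATGAAAA. This occurs on the top strand at positions 70–83.
The product runs from position 38 to position 83, so its length is 83 − 38 + 1 = 46 bp.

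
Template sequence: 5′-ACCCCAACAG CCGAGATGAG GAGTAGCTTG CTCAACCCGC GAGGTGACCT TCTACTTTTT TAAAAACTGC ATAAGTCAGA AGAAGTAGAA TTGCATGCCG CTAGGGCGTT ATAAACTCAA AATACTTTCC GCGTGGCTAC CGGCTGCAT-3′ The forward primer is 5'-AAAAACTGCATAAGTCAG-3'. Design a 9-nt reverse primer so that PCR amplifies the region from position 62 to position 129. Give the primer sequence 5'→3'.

5'-GAAAGTATT-3'

The product's 3' end on the top strand is position 129.
The reverse primer anneals to the top strand over positions 121–129, i.e. to AATACTTTC.
Its sequence written 5'→3' is the reverse complement: GAAAGTATT.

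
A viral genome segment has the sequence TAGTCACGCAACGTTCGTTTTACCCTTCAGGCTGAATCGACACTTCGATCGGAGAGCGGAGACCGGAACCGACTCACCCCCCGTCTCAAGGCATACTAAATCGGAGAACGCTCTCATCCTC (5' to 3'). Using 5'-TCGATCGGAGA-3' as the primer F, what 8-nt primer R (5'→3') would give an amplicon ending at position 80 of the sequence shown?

5'-GGGGTGAG-3'

The forward primer binds at positions 45–55; the product's 3' end on the top strand is position 80.
The reverse primer anneals to the top strand over positions 73–80, i.e. to CTCACCCC.
Its sequence written 5'→3' is the reverse complement: GGGGTGAG.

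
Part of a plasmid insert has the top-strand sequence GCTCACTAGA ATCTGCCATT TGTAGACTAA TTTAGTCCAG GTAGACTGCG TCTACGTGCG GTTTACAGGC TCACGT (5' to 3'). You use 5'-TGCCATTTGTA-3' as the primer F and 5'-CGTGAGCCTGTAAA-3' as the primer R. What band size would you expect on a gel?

62 bp

Scanning the template, TGCCATTTGTA occurs at positions 14–24; this primer anneals to the bottom strand there with its 3' end pointing downstream.
Reverse complement of the reverse primer: TTTACAGGCTCACG. This occurs on the top strand at positions 62–75.
Amplicon spans positions 14–75: 62 bp.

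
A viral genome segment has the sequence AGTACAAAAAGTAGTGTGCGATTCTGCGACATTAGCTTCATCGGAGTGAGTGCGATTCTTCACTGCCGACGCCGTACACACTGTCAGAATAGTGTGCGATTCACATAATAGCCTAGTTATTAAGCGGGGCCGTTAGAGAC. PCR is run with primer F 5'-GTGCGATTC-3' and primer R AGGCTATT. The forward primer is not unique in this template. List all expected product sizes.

99 bp, 65 bp, 21 bp

The forward primer GTGCGATTC matches the top strand at positions 16–24, 50–58, 94–102.
The reverse primer's reverse complement is AATAGCCT, matching at positions 107–114.
Each forward site pairs with the reverse site to give a product ending at position 114: sizes 99, 65, 21 bp.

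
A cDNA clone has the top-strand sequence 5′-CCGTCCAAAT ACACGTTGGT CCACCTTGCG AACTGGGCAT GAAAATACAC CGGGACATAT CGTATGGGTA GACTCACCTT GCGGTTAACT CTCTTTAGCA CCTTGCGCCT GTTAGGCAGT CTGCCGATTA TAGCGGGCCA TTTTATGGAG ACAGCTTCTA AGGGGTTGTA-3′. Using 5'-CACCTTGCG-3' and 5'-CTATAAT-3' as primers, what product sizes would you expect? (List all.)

112 bp, 59 bp, 35 bp

The forward primer CACCTTGCG matches the top strand at positions 22–30, 75–83, 99–107.
The reverse primer's reverse complement is ATTATAG, matching at positions 127–133.
Each forward site pairs with the reverse site to give a product ending at position 133: sizes 112, 59, 35 bp.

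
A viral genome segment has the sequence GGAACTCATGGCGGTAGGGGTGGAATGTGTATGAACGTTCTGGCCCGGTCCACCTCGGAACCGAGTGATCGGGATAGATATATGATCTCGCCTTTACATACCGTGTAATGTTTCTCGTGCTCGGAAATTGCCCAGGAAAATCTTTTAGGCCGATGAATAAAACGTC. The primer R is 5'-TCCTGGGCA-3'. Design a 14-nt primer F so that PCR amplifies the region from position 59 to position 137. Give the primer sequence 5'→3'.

5'-AACCGAGTGATCGG-3'

The reverse primer's reverse complement TGCCCAGGA matches the template at positions 129–137; the product starts at position 59.
The forward primer is identical to the top strand over positions 59–72: AACCGAGTGATCGG.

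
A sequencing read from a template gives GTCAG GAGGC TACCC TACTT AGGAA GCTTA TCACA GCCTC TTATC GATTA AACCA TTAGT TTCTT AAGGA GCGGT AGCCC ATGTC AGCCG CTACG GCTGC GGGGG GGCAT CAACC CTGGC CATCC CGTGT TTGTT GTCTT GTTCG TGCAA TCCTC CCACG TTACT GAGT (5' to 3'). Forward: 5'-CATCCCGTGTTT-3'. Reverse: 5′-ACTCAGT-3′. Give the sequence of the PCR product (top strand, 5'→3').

The forward primer matches the template at positions 121–132.
Taking the reverse complement of ACTCAGT gives ACTGAGT, found at positions 163–169 on the template; the primer anneals here to the top strand with its 3' end pointing upstream.
The product is the template from position 121 through 169 (49 bp).

5'-CATCCCGTGTTTGTTGTCTTGTTCGTGCAATCCTCCCACGTTACTGAGT-3'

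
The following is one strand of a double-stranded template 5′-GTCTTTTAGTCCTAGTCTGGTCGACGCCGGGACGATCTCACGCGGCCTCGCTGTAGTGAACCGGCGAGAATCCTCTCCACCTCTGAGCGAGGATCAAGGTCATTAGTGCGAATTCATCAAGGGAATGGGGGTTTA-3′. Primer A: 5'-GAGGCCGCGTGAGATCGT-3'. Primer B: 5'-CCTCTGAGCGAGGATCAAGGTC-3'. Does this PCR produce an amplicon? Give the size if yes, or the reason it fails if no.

Primer A (GAGGCCGCGTGAGATCGT) has reverse complement ACGATCTCACGCGGCCTC, which matches the top strand at positions 32–49; primer A anneals to the top strand there with its 3' end pointing upstream toward position 32.
Primer B (CCTCTGAGCGAGGATCAAGGTC) matches the top strand directly at positions 80–101; it anneals to the bottom strand with its 3' end pointing downstream toward position 101.
The 3' ends diverge (primer A extends toward position 1, primer B toward position 135), so the primers never converge on a shared product.

No product — the primers' 3' ends point away from each other.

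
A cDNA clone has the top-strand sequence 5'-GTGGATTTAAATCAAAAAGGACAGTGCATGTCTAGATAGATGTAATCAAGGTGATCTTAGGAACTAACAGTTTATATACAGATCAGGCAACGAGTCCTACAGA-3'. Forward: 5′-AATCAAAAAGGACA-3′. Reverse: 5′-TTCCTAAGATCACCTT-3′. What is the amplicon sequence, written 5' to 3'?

5'-AATCAAAAAGGACAGTGCATGTCTAGATAGATGTAATCAAGGTGATCTTAGGAA-3'

Scanning the template, AATCAAAAAGGACA occurs at positions 10–23; this primer anneals to the bottom strand there with its 3' end pointing downstream.
Reverse complement of the reverse primer: AAGGTGATCTTAGGAA. This occurs on the top strand at positions 48–63.
The product is the template from position 10 through 63 (54 bp).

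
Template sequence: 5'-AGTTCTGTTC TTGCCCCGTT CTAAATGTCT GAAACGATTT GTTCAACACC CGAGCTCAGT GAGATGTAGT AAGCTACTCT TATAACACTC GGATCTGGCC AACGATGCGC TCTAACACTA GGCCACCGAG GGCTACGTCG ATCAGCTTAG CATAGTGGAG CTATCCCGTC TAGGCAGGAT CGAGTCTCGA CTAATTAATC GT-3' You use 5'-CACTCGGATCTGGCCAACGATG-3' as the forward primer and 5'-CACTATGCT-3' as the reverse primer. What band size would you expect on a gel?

72 bp

Scanning the template, CACTCGGATCTGGCCAACGATG occurs at positions 86–107; this primer anneals to the bottom strand there with its 3' end pointing downstream.
Taking the reverse complement of CACTATGCT gives AGCATAGTG, found at positions 149–157 on the template; the primer anneals here to the top strand with its 3' end pointing upstream.
Product length = (reverse-primer end) − (forward-primer start) + 1 = 157 − 86 + 1 = 72 bp.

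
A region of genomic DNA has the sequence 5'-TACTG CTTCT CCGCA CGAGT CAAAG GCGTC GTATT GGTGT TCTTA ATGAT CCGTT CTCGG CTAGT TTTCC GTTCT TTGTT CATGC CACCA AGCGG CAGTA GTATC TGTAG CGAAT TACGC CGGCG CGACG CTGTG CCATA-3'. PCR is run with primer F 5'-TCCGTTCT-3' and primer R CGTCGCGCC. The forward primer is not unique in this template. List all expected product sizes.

81 bp, 63 bp

The forward primer TCCGTTCT matches the top strand at positions 50–57, 68–75.
The reverse primer's reverse complement is GGCGCGACG, matching at positions 122–130.
Each forward site pairs with the reverse site to give a product ending at position 130: sizes 81, 63 bp.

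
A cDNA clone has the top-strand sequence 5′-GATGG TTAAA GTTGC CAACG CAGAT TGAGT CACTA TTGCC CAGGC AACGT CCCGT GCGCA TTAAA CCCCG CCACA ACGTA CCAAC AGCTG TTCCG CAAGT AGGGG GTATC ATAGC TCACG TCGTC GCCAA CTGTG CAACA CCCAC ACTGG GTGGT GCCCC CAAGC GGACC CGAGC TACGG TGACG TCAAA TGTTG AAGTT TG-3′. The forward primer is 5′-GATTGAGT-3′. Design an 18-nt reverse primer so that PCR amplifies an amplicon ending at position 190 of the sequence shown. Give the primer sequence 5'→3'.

5'-TTTGACGTCACCGTAGCT-3'

The forward primer binds at positions 23–30; the product's 3' end on the top strand is position 190.
The reverse primer anneals to the top strand over positions 173–190, i.e. to AGCTACGGTGACGTCAAA.
Its sequence written 5'→3' is the reverse complement: TTTGACGTCACCGTAGCT.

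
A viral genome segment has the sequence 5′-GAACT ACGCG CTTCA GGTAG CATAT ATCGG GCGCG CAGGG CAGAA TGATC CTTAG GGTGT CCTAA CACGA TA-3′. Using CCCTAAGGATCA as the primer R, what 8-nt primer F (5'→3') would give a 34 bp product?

5'-ATATCGGG-3'

The reverse primer's reverse complement TGATCCTTAGGG matches the template at positions 46–57, so the product ends at position 57.
A 34 bp product then starts at position 57 − 34 + 1 = 24.
The forward primer is identical to the top strand there: ATATCGGG.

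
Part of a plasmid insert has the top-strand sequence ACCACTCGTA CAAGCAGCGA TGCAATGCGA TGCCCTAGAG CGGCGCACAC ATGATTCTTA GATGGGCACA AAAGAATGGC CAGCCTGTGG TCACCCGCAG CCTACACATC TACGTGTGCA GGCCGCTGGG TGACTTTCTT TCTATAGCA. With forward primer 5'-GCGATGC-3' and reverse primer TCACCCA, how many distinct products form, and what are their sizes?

The forward primer GCGATGC matches the top strand at positions 17–23, 27–33.
The reverse primer's reverse complement is TGGGTGA, matching at positions 127–133.
Each forward site pairs with the reverse site to give a product ending at position 133: sizes 117, 107 bp.

Two products: 117 bp, 107 bp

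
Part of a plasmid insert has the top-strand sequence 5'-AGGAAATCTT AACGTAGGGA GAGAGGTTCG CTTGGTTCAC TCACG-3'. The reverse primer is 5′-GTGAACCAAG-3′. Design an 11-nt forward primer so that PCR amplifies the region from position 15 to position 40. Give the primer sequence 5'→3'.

5'-TAGGGAGAGAG-3'

The reverse primer's reverse complement CTTGGTTCAC matches the template at positions 31–40; the product starts at position 15.
The forward primer is identical to the top strand over positions 15–25: TAGGGAGAGAG.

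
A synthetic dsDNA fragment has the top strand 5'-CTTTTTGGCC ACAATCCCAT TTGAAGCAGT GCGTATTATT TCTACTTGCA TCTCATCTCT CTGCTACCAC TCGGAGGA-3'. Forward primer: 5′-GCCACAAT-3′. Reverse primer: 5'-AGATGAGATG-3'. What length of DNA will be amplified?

51 bp

Forward primer GCCACAAT is found on the top strand at positions 8–15.
Reverse complement of the reverse primer: CATCTCATCT. This occurs on the top strand at positions 49–58.
Amplicon spans positions 8–58: 51 bp.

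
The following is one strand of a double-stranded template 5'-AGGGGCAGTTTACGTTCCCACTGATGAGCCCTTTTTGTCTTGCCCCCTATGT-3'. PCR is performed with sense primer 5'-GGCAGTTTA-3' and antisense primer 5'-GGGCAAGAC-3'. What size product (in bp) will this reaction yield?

Scanning the template, GGCAGTTTA occurs at positions 4–12; this primer anneals to the bottom strand there with its 3' end pointing downstream.
Taking the reverse complement of GGGCAAGAC gives GTCTTGCCC, found at positions 37–45 on the template; the primer anneals here to the top strand with its 3' end pointing upstream.
Amplicon spans positions 4–45: 42 bp.

42 bp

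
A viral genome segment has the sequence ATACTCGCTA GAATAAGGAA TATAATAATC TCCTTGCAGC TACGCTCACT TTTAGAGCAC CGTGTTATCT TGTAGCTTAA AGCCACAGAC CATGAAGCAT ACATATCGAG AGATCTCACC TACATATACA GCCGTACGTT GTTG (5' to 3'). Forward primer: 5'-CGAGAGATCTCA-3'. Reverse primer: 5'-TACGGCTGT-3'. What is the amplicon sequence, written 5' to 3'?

The forward primer matches the template at positions 107–118.
The reverse primer's reverse complement is ACAGCCGTA, which matches the template at positions 128–136.
The product is the template from position 107 through 136 (30 bp).

5'-CGAGAGATCTCACCTACATATACAGCCGTA-3'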